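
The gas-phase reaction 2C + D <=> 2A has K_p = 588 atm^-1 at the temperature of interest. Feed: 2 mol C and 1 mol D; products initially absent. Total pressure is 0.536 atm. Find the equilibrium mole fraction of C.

y_C = 0.155

Take 2 mol C as basis and let X be its fractional conversion, so ξ = X.
Species balance: n_C = 2 − 2X; n_D = 1 − X; n_A = 2X.
Summing: n_T = 3 − X.
y_i = n_i/n_T, p_i = y_i·P. K_p = p_A^2 / (p_C^2 p_D).
Setting this equal to 588 atm^-1 and taking the physical root (0 < X < 1) gives X = 0.832.
Then n_C = 0.336, n_T = 2.17, so y_C = 0.155.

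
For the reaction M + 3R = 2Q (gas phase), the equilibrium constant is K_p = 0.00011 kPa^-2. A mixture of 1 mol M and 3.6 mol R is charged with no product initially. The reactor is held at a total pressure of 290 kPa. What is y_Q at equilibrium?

y_Q = 0.374

Basis: 1 mol M initially; let X = conversion of M. Extent ξ = X.
Species balance: n_M = 1 − X; n_R = 3.6 − 3X; n_Q = 2X.
Summing: n_T = 4.6 − 2X.
With p_i = (n_i/n_T)P, K_p = p_Q^2 / (p_M p_R^3).
This yields a degree-4 equation in X; solving on (0,1), X = 0.627.
Then n_Q = 1.25, n_T = 3.35, so y_Q = 0.374.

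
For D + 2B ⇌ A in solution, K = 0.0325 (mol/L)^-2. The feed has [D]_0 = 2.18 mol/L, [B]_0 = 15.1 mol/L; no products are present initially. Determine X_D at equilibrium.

X = 0.813

Let X = conversion of D; extent ξ = 2.18·X mol/L.
Concentrations: [D] = 2.18 − 2.18X; [B] = 15.1 − 4.36X; [A] = 2.18X.
K = [A] / ([D] [B]^2).
Solving K = 0.0325 for X ∈ (0,1): X = 0.813.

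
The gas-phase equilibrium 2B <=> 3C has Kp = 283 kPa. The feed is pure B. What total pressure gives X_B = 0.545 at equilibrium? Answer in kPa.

Basis: 1 mol B initially; let X = conversion of B. Extent ξ = 0.5X.
Mole table: n_B = 1 − X; n_C = 1.5X.
Total moles n_T = 1 + 0.5X.
Kp = p_C^3 / (p_B^2) with p_i = (n_i/n_T)·P.
At X = 0.545: the mole-fraction product g(X) = Π y_i^ν_i = 2.074. Since Kp = g(X)·P^{1}, P = (Kp/g)^(1/1) = (283/2.074)^(1/1) = 136 kPa.

P = 136 kPa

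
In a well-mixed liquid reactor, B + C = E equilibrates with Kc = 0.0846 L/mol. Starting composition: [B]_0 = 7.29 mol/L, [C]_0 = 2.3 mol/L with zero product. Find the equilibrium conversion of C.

Let X = conversion of C; extent ξ = 2.3·X mol/L.
Concentrations: [B] = 7.29 − 2.3X; [C] = 2.3 − 2.3X; [E] = 2.3X.
Kc = [E] / ([B] [C]).
Solving Kc = 0.0846 for X ∈ (0,1): X = 0.354.

X = 0.354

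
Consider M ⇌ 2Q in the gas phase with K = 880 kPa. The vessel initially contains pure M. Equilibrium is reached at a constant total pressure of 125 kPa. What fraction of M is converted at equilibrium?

X = 0.799

Let X = conversion of M (basis 1 mol M); extent of reaction ξ = X.
At extent ξ: n_M = 1 − X; n_Q = 2X.
Total moles n_T = 1 + X.
With p_i = (n_i/n_T)P, K = p_Q^2 / (p_M).
This yields a degree-2 equation in X; solving on (0,1), X = 0.799.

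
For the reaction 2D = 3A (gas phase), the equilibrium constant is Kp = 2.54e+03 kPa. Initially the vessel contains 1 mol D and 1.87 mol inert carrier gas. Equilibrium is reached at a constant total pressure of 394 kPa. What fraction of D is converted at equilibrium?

X = 0.743

Take 1 mol D as basis and let X be its fractional conversion, so ξ = 0.5X.
Moles: n_D = 1 − X; n_A = 1.5X; n_I = 1.87 (inert).
Summing: n_T = 2.87 + 0.5X.
y_i = n_i/n_T, p_i = y_i·P. Kp = p_A^3 / (p_D^2).
This yields a degree-3 equation in X; solving on (0,1), X = 0.743.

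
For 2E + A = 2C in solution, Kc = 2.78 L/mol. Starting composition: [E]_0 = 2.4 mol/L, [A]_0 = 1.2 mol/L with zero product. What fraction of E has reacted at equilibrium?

X = 0.550

Let X = conversion of E; extent ξ = 2.4X/2 mol/L.
Concentrations: [E] = 2.4 − 2.4X; [A] = 1.2 − 1.2X; [C] = 2.4X.
Kc = [C]^2 / ([E]^2 [A]).
Solving Kc = 2.78 for X ∈ (0,1): X = 0.550.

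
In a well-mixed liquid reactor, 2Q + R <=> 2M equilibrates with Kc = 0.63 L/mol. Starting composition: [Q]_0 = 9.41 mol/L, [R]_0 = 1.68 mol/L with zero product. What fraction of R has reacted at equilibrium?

Let X = conversion of R; extent ξ = 1.68·X mol/L.
Concentrations: [Q] = 9.41 − 3.36X; [R] = 1.68 − 1.68X; [M] = 3.36X.
Kc = [M]^2 / ([Q]^2 [R]).
This equals 0.63 at X = 0.832 (the root in 0 < X < 1).

X = 0.832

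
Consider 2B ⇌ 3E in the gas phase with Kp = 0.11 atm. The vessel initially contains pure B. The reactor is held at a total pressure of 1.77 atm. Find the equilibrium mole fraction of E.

y_E = 0.309

Take 1 mol B as basis and let X be its fractional conversion, so ξ = 0.5X.
Moles: n_B = 1 − X; n_E = 1.5X.
n_T = Σnᵢ = 1 + 0.5X.
y_i = n_i/n_T, p_i = y_i·P. Kp = p_E^3 / (p_B^2).
Equating to 0.11 atm and solving on 0 < X < 1: X = 0.230.
Then n_E = 0.345, n_T = 1.12, so y_E = 0.309.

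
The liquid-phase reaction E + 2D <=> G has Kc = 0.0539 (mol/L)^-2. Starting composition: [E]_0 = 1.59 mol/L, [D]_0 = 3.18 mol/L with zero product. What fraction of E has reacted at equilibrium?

X = 0.240

Let X = conversion of E; extent ξ = 1.59·X mol/L.
Concentrations: [E] = 1.59 − 1.59X; [D] = 3.18 − 3.18X; [G] = 1.59X.
Kc = [G] / ([E] [D]^2).
Setting equal to 0.0539 and solving for X on (0,1) gives X = 0.240.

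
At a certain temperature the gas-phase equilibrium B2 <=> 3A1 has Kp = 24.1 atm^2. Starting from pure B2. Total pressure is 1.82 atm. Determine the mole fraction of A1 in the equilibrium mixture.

Let X = conversion of B2 (basis 1 mol B2); extent of reaction ξ = X.
Moles: n_B2 = 1 − X; n_A1 = 3X.
Summing: n_T = 1 + 2X.
With p_i = (n_i/n_T)P, Kp = p_A1^3 / (p_B2).
Equating to 24.1 atm^2 and solving on 0 < X < 1: X = 0.750.
Then n_A1 = 2.25, n_T = 2.5, so y_A1 = 0.900.

y_A1 = 0.900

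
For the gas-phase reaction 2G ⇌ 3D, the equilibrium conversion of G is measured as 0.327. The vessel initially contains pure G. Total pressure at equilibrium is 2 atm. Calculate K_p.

Basis: 1 mol G initially; let X = conversion of G. Extent ξ = 0.5X.
At extent ξ: n_G = 1 − X; n_D = 1.5X.
n_T = Σnᵢ = 1 + 0.5X.
At X = 0.327: n_G = 0.673, n_D = 0.491, n_T = 1.16.
p_i = (n_i/n_T)·P. K_p = p_D^3 / (p_G^2) = 0.448 atm.

K_p = 0.448 atm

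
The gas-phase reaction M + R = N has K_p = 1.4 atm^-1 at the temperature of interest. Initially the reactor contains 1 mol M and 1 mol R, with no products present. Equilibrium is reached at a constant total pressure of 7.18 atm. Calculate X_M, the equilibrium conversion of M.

Let X = conversion of M (basis 1 mol M); extent of reaction ξ = X.
At extent ξ: n_M = 1 − X; n_R = 1 − X; n_N = X.
Summing: n_T = 2 − X.
With p_i = (n_i/n_T)P, K_p = p_N / (p_M p_R).
Setting this equal to 1.4 atm^-1 and taking the physical root (0 < X < 1) gives X = 0.699.

X = 0.699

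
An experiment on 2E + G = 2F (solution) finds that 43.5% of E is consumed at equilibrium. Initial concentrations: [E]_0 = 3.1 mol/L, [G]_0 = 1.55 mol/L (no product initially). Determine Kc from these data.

Let X = conversion of E.
Concentrations: [E] = 3.1 − 3.1X; [G] = 1.55 − 1.55X; [F] = 3.1X.
At X = 0.435: [E] = 1.75, [G] = 0.876, [F] = 1.35.
Kc = [F]^2 / ([E]^2 [G]) = 0.677 L/mol.

Kc = 0.677 L/mol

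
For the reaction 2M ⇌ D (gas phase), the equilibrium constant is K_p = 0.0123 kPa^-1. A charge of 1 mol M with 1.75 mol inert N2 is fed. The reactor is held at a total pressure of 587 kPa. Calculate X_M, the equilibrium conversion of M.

Let X = conversion of M (basis 1 mol M); extent of reaction ξ = 0.5X.
Species balance: n_M = 1 − X; n_D = 0.5X; n_I = 1.75 (inert).
Total moles n_T = 2.75 − 0.5X.
y_i = n_i/n_T, p_i = y_i·P. K_p = p_D / (p_M^2).
Substituting and setting equal to 0.0123 kPa^-1 gives a polynomial in X; the root in (0,1) is X = 0.666.

X = 0.666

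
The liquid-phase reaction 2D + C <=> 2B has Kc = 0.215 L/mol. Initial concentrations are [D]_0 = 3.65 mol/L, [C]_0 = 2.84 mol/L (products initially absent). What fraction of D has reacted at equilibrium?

X = 0.402

Let X = conversion of D; extent ξ = 3.65X/2 mol/L.
Concentrations: [D] = 3.65 − 3.65X; [C] = 2.84 − 1.82X; [B] = 3.65X.
Kc = [B]^2 / ([D]^2 [C]).
Solving Kc = 0.215 for X ∈ (0,1): X = 0.402.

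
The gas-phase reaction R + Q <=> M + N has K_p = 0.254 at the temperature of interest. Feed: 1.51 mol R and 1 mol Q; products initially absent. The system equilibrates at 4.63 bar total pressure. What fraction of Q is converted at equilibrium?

X = 0.407

Let X = conversion of Q (basis 1 mol Q); extent of reaction ξ = X.
At extent ξ: n_R = 1.51 − X; n_Q = 1 − X; n_M = X; n_N = X.
n_T stays at 2.51 (no change in mole number).
Mole fractions y_i = n_i/n_T; K_p = p_M p_N / (p_R p_Q) with p_i = y_i·P.
This yields a degree-2 equation in X; solving on (0,1), X = 0.407.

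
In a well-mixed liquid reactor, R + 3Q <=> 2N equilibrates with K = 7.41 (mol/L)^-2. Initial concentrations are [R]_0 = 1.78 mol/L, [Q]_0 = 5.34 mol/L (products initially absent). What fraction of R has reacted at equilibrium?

Let X = conversion of R; extent ξ = 1.78·X mol/L.
Concentrations: [R] = 1.78 − 1.78X; [Q] = 5.34 − 5.34X; [N] = 3.56X.
K = [N]^2 / ([R] [Q]^3).
Solving K = 7.41 for X ∈ (0,1): X = 0.755.

X = 0.755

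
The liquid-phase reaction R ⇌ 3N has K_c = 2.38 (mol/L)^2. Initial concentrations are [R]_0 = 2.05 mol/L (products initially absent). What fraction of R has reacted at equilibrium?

X = 0.251

Let X = conversion of R; extent ξ = 2.05·X mol/L.
Concentrations: [R] = 2.05 − 2.05X; [N] = 6.15X.
K_c = [N]^3 / ([R]).
Equating to 2.38 (mol/L)^2: the physical root is X = 0.251.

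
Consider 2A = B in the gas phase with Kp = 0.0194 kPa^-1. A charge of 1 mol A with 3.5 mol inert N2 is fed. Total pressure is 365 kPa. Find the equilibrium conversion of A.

Take 1 mol A as basis and let X be its fractional conversion, so ξ = 0.5X.
Moles: n_A = 1 − X; n_B = 0.5X; n_I = 3.5 (inert).
Summing: n_T = 4.5 − 0.5X.
Mole fractions y_i = n_i/n_T; Kp = p_B / (p_A^2) with p_i = y_i·P.
Equating to 0.0194 kPa^-1 and solving on 0 < X < 1: X = 0.584.

X = 0.584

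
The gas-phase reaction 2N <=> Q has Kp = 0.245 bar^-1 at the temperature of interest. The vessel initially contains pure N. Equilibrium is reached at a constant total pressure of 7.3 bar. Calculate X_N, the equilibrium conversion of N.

Basis: 1 mol N initially; let X = conversion of N. Extent ξ = 0.5X.
Mole table: n_N = 1 − X; n_Q = 0.5X.
n_T = Σnᵢ = 1 − 0.5X.
y_i = n_i/n_T, p_i = y_i·P. Kp = p_Q / (p_N^2).
Setting this equal to 0.245 bar^-1 and taking the physical root (0 < X < 1) gives X = 0.650.

X = 0.650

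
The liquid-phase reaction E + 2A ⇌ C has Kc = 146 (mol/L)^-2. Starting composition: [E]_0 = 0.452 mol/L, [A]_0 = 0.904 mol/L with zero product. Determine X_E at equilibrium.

Let X = conversion of E; extent ξ = 0.452·X mol/L.
Concentrations: [E] = 0.452 − 0.452X; [A] = 0.904 − 0.904X; [C] = 0.452X.
Kc = [C] / ([E] [A]^2).
Equating to 146 (mol/L)^-2: the physical root is X = 0.811.

X = 0.811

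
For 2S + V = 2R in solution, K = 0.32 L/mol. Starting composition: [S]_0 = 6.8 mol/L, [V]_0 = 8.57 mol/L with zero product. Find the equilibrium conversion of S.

X = 0.592

Let X = conversion of S; extent ξ = 6.8X/2 mol/L.
Concentrations: [S] = 6.8 − 6.8X; [V] = 8.57 − 3.4X; [R] = 6.8X.
K = [R]^2 / ([S]^2 [V]).
Setting equal to 0.32 and solving for X on (0,1) gives X = 0.592.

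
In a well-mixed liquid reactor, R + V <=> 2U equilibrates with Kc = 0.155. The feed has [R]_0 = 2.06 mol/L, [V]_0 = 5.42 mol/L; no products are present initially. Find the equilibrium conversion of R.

X = 0.261

Let X = conversion of R; extent ξ = 2.06·X mol/L.
Concentrations: [R] = 2.06 − 2.06X; [V] = 5.42 − 2.06X; [U] = 4.12X.
Kc = [U]^2 / ([R] [V]).
This equals 0.155 at X = 0.261 (the root in 0 < X < 1).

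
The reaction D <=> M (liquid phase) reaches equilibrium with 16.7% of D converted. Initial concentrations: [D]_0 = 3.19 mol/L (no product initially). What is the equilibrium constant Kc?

Let X = conversion of D.
Concentrations: [D] = 3.19 − 3.19X; [M] = 3.19X.
At X = 0.167: [D] = 2.66, [M] = 0.533.
Kc = [M] / ([D]) = 0.2.

Kc = 0.2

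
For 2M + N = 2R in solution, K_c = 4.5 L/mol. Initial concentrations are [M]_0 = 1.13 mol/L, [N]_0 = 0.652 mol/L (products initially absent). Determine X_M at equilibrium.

X = 0.553

Let X = conversion of M; extent ξ = 1.13X/2 mol/L.
Concentrations: [M] = 1.13 − 1.13X; [N] = 0.652 − 0.565X; [R] = 1.13X.
K_c = [R]^2 / ([M]^2 [N]).
Setting equal to 4.5 and solving for X on (0,1) gives X = 0.553.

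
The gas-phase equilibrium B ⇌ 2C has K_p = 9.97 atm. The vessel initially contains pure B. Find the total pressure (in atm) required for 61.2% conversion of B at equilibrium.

Take 1 mol B as basis and let X be its fractional conversion, so ξ = X.
Mole table: n_B = 1 − X; n_C = 2X.
n_T = Σnᵢ = 1 + X.
K_p = p_C^2 / (p_B) with p_i = (n_i/n_T)·P.
At X = 0.612: the mole-fraction product g(X) = Π y_i^ν_i = 2.395. Since K_p = g(X)·P^{1}, P = (K_p/g)^(1/1) = (9.97/2.395)^(1/1) = 4.16 atm.

P = 4.16 atm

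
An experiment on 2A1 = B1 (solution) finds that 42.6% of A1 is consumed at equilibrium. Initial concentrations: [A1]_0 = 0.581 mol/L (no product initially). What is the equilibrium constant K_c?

K_c = 1.11 L/mol

Let X = conversion of A1.
Concentrations: [A1] = 0.581 − 0.581X; [B1] = 0.29X.
At X = 0.426: [A1] = 0.333, [B1] = 0.124.
K_c = [B1] / ([A1]^2) = 1.11 L/mol.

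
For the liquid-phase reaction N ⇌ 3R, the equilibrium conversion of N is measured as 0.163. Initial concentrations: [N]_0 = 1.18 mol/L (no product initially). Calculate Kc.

Kc = 0.195 (mol/L)^2

Let X = conversion of N.
Concentrations: [N] = 1.18 − 1.18X; [R] = 3.54X.
At X = 0.163: [N] = 0.988, [R] = 0.577.
Kc = [R]^3 / ([N]) = 0.195 (mol/L)^2.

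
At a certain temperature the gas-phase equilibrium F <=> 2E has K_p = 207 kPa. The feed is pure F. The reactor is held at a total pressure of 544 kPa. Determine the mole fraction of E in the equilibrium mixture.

Basis: 1 mol F initially; let X = conversion of F. Extent ξ = X.
Moles: n_F = 1 − X; n_E = 2X.
n_T = Σnᵢ = 1 + X.
With p_i = (n_i/n_T)P, K_p = p_E^2 / (p_F).
Equating to 207 kPa and solving on 0 < X < 1: X = 0.295.
Then n_E = 0.589, n_T = 1.29, so y_E = 0.455.

y_E = 0.455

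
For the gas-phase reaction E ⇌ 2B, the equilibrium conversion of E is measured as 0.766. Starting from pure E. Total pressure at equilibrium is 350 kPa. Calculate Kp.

Take 1 mol E as basis and let X be its fractional conversion, so ξ = X.
Species balance: n_E = 1 − X; n_B = 2X.
Summing: n_T = 1 + X.
At X = 0.766: n_E = 0.234, n_B = 1.53, n_T = 1.77.
p_i = (n_i/n_T)·P. Kp = p_B^2 / (p_E) = 1.99e+03 kPa.

Kp = 1.99e+03 kPa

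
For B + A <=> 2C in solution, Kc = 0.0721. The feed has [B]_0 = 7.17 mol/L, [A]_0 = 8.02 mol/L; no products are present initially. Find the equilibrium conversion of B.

Let X = conversion of B; extent ξ = 7.17·X mol/L.
Concentrations: [B] = 7.17 − 7.17X; [A] = 8.02 − 7.17X; [C] = 14.3X.
Kc = [C]^2 / ([B] [A]).
Solving Kc = 0.0721 for X ∈ (0,1): X = 0.125.

X = 0.125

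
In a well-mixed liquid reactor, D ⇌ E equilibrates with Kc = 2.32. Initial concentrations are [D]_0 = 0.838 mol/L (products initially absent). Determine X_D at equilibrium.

X = 0.699

Let X = conversion of D; extent ξ = 0.838·X mol/L.
Concentrations: [D] = 0.838 − 0.838X; [E] = 0.838X.
Kc = [E] / ([D]).
Equating to 2.32: the physical root is X = 0.699.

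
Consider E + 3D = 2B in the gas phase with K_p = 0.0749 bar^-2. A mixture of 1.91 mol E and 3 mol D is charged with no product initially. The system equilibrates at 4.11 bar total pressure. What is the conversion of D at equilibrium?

X = 0.403

Take 3 mol D as basis and let X be its fractional conversion, so ξ = X.
At extent ξ: n_E = 1.91 − X; n_D = 3 − 3X; n_B = 2X.
Total moles n_T = 4.91 − 2X.
Mole fractions y_i = n_i/n_T; K_p = p_B^2 / (p_E p_D^3) with p_i = y_i·P.
Equating to 0.0749 bar^-2 and solving on 0 < X < 1: X = 0.403.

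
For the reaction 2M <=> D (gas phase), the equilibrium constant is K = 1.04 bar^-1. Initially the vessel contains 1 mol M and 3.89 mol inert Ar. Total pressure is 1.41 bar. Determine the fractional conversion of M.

Take 1 mol M as basis and let X be its fractional conversion, so ξ = 0.5X.
Mole table: n_M = 1 − X; n_D = 0.5X; n_I = 3.89 (inert).
Total moles n_T = 4.89 − 0.5X.
With p_i = (n_i/n_T)P, K = p_D / (p_M^2).
Equating to 1.04 bar^-1 and solving on 0 < X < 1: X = 0.302.

X = 0.302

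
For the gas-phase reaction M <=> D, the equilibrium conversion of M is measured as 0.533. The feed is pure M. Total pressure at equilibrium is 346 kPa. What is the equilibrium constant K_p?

K_p = 1.14

Take 1 mol M as basis and let X be its fractional conversion, so ξ = X.
Species balance: n_M = 1 − X; n_D = X.
Since Δν = 0, n_T = 1 throughout.
At X = 0.533: n_M = 0.467, n_D = 0.533, n_T = 1.
p_i = (n_i/n_T)·P. K_p = p_D / (p_M) = 1.14.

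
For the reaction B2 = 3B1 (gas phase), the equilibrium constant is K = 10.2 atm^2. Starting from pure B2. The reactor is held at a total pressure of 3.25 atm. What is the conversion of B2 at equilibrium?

Basis: 1 mol B2 initially; let X = conversion of B2. Extent ξ = X.
Moles: n_B2 = 1 − X; n_B1 = 3X.
Total moles n_T = 1 + 2X.
Mole fractions y_i = n_i/n_T; K = p_B1^3 / (p_B2) with p_i = y_i·P.
This yields a degree-3 equation in X; solving on (0,1), X = 0.412.

X = 0.412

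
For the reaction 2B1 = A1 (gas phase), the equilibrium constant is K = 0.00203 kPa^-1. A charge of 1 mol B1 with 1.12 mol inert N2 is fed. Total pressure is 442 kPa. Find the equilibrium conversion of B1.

Take 1 mol B1 as basis and let X be its fractional conversion, so ξ = 0.5X.
Mole table: n_B1 = 1 − X; n_A1 = 0.5X; n_I = 1.12 (inert).
Total moles n_T = 2.12 − 0.5X.
Mole fractions y_i = n_i/n_T; K = p_A1 / (p_B1^2) with p_i = y_i·P.
Equating to 0.00203 kPa^-1 and solving on 0 < X < 1: X = 0.369.

X = 0.369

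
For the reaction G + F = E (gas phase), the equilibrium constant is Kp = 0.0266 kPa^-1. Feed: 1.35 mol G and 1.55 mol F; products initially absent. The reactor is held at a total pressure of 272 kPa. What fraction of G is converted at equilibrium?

Let X = conversion of G (basis 1.35 mol G); extent of reaction ξ = 1.35X.
Moles: n_G = 1.35 − 1.35X; n_F = 1.55 − 1.35X; n_E = 1.35X.
n_T = Σnᵢ = 2.9 − 1.35X.
With p_i = (n_i/n_T)P, Kp = p_E / (p_G p_F).
Setting this equal to 0.0266 kPa^-1 and taking the physical root (0 < X < 1) gives X = 0.693.

X = 0.693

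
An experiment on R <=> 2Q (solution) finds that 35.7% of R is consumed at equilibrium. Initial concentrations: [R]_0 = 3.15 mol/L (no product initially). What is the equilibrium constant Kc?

Kc = 2.5 mol/L

Let X = conversion of R.
Concentrations: [R] = 3.15 − 3.15X; [Q] = 6.3X.
At X = 0.357: [R] = 2.03, [Q] = 2.25.
Kc = [Q]^2 / ([R]) = 2.5 mol/L.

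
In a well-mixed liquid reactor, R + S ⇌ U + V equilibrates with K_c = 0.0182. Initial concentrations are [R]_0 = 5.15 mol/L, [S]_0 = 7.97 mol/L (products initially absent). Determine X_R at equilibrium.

X = 0.147

Let X = conversion of R; extent ξ = 5.15·X mol/L.
Concentrations: [R] = 5.15 − 5.15X; [S] = 7.97 − 5.15X; [U] = 5.15X; [V] = 5.15X.
K_c = [U] [V] / ([R] [S]).
Solving K_c = 0.0182 for X ∈ (0,1): X = 0.147.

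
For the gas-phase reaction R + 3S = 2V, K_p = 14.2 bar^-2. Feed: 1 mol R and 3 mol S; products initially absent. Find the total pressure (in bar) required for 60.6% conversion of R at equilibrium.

P = 1.11 bar

Basis: 1 mol R initially; let X = conversion of R. Extent ξ = X.
Species balance: n_R = 1 − X; n_S = 3 − 3X; n_V = 2X.
Total moles n_T = 4 − 2X.
K_p = p_V^2 / (p_R p_S^3) with p_i = (n_i/n_T)·P.
At X = 0.606: the mole-fraction product g(X) = Π y_i^ν_i = 17.55. Since K_p = g(X)·P^{-2}, P = (g/K_p)^(1/2) = (17.55/14.2)^(1/2) = 1.11 bar.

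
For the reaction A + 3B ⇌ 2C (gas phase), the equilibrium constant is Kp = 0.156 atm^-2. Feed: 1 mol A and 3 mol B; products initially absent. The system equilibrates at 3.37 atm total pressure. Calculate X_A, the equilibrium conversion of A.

X = 0.395

Let X = conversion of A (basis 1 mol A); extent of reaction ξ = X.
Moles: n_A = 1 − X; n_B = 3 − 3X; n_C = 2X.
Summing: n_T = 4 − 2X.
y_i = n_i/n_T, p_i = y_i·P. Kp = p_C^2 / (p_A p_B^3).
Substituting and setting equal to 0.156 atm^-2 gives a polynomial in X; the root in (0,1) is X = 0.395.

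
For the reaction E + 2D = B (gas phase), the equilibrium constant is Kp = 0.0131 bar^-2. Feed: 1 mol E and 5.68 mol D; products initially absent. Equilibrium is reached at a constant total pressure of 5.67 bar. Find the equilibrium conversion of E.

X = 0.229

Take 1 mol E as basis and let X be its fractional conversion, so ξ = X.
At extent ξ: n_E = 1 − X; n_D = 5.68 − 2X; n_B = X.
Summing: n_T = 6.68 − 2X.
y_i = n_i/n_T, p_i = y_i·P. Kp = p_B / (p_E p_D^2).
This yields a degree-3 equation in X; solving on (0,1), X = 0.229.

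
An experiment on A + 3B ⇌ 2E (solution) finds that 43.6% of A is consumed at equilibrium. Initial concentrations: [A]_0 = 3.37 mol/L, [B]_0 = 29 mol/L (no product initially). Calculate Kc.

Let X = conversion of A.
Concentrations: [A] = 3.37 − 3.37X; [B] = 29 − 10.1X; [E] = 6.74X.
At X = 0.436: [A] = 1.9, [B] = 24.6, [E] = 2.94.
Kc = [E]^2 / ([A] [B]^3) = 0.000305 (mol/L)^-2.

Kc = 0.000305 (mol/L)^-2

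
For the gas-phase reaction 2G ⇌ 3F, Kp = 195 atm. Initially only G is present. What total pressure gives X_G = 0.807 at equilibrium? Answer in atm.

P = 5.75 atm

Basis: 1 mol G initially; let X = conversion of G. Extent ξ = 0.5X.
Moles: n_G = 1 − X; n_F = 1.5X.
Summing: n_T = 1 + 0.5X.
Kp = p_F^3 / (p_G^2) with p_i = (n_i/n_T)·P.
At X = 0.807: the mole-fraction product g(X) = Π y_i^ν_i = 33.93. Since Kp = g(X)·P^{1}, P = (Kp/g)^(1/1) = (195/33.93)^(1/1) = 5.75 atm.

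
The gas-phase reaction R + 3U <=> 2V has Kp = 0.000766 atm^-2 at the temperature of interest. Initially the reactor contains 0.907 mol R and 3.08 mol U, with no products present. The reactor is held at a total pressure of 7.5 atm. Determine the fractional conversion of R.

Take 0.907 mol R as basis and let X be its fractional conversion, so ξ = 0.907X.
Moles: n_R = 0.907 − 0.907X; n_U = 3.08 − 2.72X; n_V = 1.81X.
n_T = Σnᵢ = 3.99 − 1.81X.
y_i = n_i/n_T, p_i = y_i·P. Kp = p_V^2 / (p_R p_U^3).
This yields a degree-4 equation in X; solving on (0,1), X = 0.123.

X = 0.123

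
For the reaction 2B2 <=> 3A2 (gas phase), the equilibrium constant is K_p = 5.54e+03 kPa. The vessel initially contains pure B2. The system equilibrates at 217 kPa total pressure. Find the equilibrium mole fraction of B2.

y_B2 = 0.154

Let X = conversion of B2 (basis 1 mol B2); extent of reaction ξ = 0.5X.
Moles: n_B2 = 1 − X; n_A2 = 1.5X.
Total moles n_T = 1 + 0.5X.
With p_i = (n_i/n_T)P, K_p = p_A2^3 / (p_B2^2).
Equating to 5.54e+03 kPa and solving on 0 < X < 1: X = 0.786.
Then n_B2 = 0.214, n_T = 1.39, so y_B2 = 0.154.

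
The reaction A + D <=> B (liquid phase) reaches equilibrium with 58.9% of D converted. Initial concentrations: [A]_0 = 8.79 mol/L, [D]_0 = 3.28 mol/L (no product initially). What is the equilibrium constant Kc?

Let X = conversion of D.
Concentrations: [A] = 8.79 − 3.28X; [D] = 3.28 − 3.28X; [B] = 3.28X.
At X = 0.589: [A] = 6.86, [D] = 1.35, [B] = 1.93.
Kc = [B] / ([A] [D]) = 0.209 L/mol.

Kc = 0.209 L/mol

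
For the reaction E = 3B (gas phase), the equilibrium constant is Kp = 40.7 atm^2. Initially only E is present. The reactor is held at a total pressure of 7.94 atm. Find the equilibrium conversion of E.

X = 0.356

Basis: 1 mol E initially; let X = conversion of E. Extent ξ = X.
At extent ξ: n_E = 1 − X; n_B = 3X.
Summing: n_T = 1 + 2X.
y_i = n_i/n_T, p_i = y_i·P. Kp = p_B^3 / (p_E).
This yields a degree-3 equation in X; solving on (0,1), X = 0.356.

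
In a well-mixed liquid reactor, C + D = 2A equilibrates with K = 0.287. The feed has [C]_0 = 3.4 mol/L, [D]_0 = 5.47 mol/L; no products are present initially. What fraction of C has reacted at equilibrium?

X = 0.266

Let X = conversion of C; extent ξ = 3.4·X mol/L.
Concentrations: [C] = 3.4 − 3.4X; [D] = 5.47 − 3.4X; [A] = 6.8X.
K = [A]^2 / ([C] [D]).
Solving K = 0.287 for X ∈ (0,1): X = 0.266.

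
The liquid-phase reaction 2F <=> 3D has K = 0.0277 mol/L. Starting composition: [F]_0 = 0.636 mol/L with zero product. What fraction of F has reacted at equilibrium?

X = 0.202

Let X = conversion of F; extent ξ = 0.636X/2 mol/L.
Concentrations: [F] = 0.636 − 0.636X; [D] = 0.954X.
K = [D]^3 / ([F]^2).
This equals 0.0277 at X = 0.202 (the root in 0 < X < 1).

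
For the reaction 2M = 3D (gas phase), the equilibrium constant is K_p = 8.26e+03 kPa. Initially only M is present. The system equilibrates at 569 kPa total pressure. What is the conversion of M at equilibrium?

X = 0.738

Basis: 1 mol M initially; let X = conversion of M. Extent ξ = 0.5X.
Moles: n_M = 1 − X; n_D = 1.5X.
Total moles n_T = 1 + 0.5X.
y_i = n_i/n_T, p_i = y_i·P. K_p = p_D^3 / (p_M^2).
Substituting and setting equal to 8.26e+03 kPa gives a polynomial in X; the root in (0,1) is X = 0.738.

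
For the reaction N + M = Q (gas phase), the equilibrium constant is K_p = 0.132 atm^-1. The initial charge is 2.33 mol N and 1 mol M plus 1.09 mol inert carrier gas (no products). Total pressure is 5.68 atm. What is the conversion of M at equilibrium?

Take 1 mol M as basis and let X be its fractional conversion, so ξ = X.
Mole table: n_N = 2.33 − X; n_M = 1 − X; n_Q = X; n_I = 1.09 (inert).
Summing: n_T = 4.42 − X.
With p_i = (n_i/n_T)P, K_p = p_Q / (p_N p_M).
This yields a degree-2 equation in X; solving on (0,1), X = 0.271.

X = 0.271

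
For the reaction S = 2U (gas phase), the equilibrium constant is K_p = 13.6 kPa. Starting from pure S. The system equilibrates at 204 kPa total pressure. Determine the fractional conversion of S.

Basis: 1 mol S initially; let X = conversion of S. Extent ξ = X.
Moles: n_S = 1 − X; n_U = 2X.
Summing: n_T = 1 + X.
Mole fractions y_i = n_i/n_T; K_p = p_U^2 / (p_S) with p_i = y_i·P.
Substituting and setting equal to 13.6 kPa gives a polynomial in X; the root in (0,1) is X = 0.128.

X = 0.128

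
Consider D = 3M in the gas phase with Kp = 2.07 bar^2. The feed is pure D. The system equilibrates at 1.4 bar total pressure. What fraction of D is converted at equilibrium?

X = 0.425

Let X = conversion of D (basis 1 mol D); extent of reaction ξ = X.
Species balance: n_D = 1 − X; n_M = 3X.
n_T = Σnᵢ = 1 + 2X.
Mole fractions y_i = n_i/n_T; Kp = p_M^3 / (p_D) with p_i = y_i·P.
Setting this equal to 2.07 bar^2 and taking the physical root (0 < X < 1) gives X = 0.425.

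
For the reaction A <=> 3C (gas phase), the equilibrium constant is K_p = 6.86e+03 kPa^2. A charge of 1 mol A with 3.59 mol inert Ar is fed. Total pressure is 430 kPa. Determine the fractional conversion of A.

X = 0.296

Take 1 mol A as basis and let X be its fractional conversion, so ξ = X.
Species balance: n_A = 1 − X; n_C = 3X; n_I = 3.59 (inert).
Summing: n_T = 4.59 + 2X.
Mole fractions y_i = n_i/n_T; K_p = p_C^3 / (p_A) with p_i = y_i·P.
Substituting and setting equal to 6.86e+03 kPa^2 gives a polynomial in X; the root in (0,1) is X = 0.296.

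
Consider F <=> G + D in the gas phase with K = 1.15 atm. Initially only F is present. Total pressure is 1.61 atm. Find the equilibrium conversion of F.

X = 0.645

Take 1 mol F as basis and let X be its fractional conversion, so ξ = X.
At extent ξ: n_F = 1 − X; n_G = X; n_D = X.
Summing: n_T = 1 + X.
Mole fractions y_i = n_i/n_T; K = p_G p_D / (p_F) with p_i = y_i·P.
Substituting and setting equal to 1.15 atm gives a polynomial in X; the root in (0,1) is X = 0.645.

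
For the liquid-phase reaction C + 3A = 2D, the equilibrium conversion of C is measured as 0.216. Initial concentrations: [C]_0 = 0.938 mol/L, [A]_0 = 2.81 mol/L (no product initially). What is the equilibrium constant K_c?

Let X = conversion of C.
Concentrations: [C] = 0.938 − 0.938X; [A] = 2.81 − 2.81X; [D] = 1.88X.
At X = 0.216: [C] = 0.735, [A] = 2.2, [D] = 0.405.
K_c = [D]^2 / ([C] [A]^3) = 0.0209 (mol/L)^-2.

K_c = 0.0209 (mol/L)^-2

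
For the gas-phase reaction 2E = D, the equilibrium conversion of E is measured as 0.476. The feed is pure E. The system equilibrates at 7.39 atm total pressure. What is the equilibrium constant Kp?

Kp = 0.0894 atm^-1

Basis: 1 mol E initially; let X = conversion of E. Extent ξ = 0.5X.
At extent ξ: n_E = 1 − X; n_D = 0.5X.
Summing: n_T = 1 − 0.5X.
At X = 0.476: n_E = 0.524, n_D = 0.238, n_T = 0.762.
p_i = (n_i/n_T)·P. Kp = p_D / (p_E^2) = 0.0894 atm^-1.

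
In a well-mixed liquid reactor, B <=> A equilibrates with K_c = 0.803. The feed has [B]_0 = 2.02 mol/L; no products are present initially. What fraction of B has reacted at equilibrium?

X = 0.445

Let X = conversion of B; extent ξ = 2.02·X mol/L.
Concentrations: [B] = 2.02 − 2.02X; [A] = 2.02X.
K_c = [A] / ([B]).
Solving K_c = 0.803 for X ∈ (0,1): X = 0.445.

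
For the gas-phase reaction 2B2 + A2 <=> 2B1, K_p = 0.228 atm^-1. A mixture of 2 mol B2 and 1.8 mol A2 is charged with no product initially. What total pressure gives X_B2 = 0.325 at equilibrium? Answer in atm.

Let X = conversion of B2 (basis 2 mol B2); extent of reaction ξ = X.
Moles: n_B2 = 2 − 2X; n_A2 = 1.8 − X; n_B1 = 2X.
Summing: n_T = 3.8 − X.
K_p = p_B1^2 / (p_B2^2 p_A2) with p_i = (n_i/n_T)·P.
At X = 0.325: the mole-fraction product g(X) = Π y_i^ν_i = 0.5462. Since K_p = g(X)·P^{-1}, P = (g/K_p)^(1/1) = (0.5462/0.228)^(1/1) = 2.4 atm.

P = 2.4 atm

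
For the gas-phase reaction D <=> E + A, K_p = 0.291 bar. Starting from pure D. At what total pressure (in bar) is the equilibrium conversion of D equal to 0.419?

Take 1 mol D as basis and let X be its fractional conversion, so ξ = X.
Mole table: n_D = 1 − X; n_E = X; n_A = X.
n_T = Σnᵢ = 1 + X.
K_p = p_E p_A / (p_D) with p_i = (n_i/n_T)·P.
At X = 0.419: the mole-fraction product g(X) = Π y_i^ν_i = 0.2129. Since K_p = g(X)·P^{1}, P = (K_p/g)^(1/1) = (0.291/0.2129)^(1/1) = 1.37 bar.

P = 1.37 bar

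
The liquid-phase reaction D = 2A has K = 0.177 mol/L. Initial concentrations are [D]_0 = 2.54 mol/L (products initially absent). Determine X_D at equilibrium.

X = 0.124

Let X = conversion of D; extent ξ = 2.54·X mol/L.
Concentrations: [D] = 2.54 − 2.54X; [A] = 5.08X.
K = [A]^2 / ([D]).
Equating to 0.177 mol/L: the physical root is X = 0.124.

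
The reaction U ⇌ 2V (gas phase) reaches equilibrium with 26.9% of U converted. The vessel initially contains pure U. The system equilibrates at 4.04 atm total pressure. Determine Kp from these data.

Let X = conversion of U (basis 1 mol U); extent of reaction ξ = X.
Moles: n_U = 1 − X; n_V = 2X.
Summing: n_T = 1 + X.
At X = 0.269: n_U = 0.731, n_V = 0.538, n_T = 1.27.
p_i = (n_i/n_T)·P. Kp = p_V^2 / (p_U) = 1.26 atm.

Kp = 1.26 atm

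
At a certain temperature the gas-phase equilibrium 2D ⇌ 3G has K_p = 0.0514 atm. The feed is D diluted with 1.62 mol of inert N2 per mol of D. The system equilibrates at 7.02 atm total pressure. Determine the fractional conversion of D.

X = 0.160

Take 1 mol D as basis and let X be its fractional conversion, so ξ = 0.5X.
Moles: n_D = 1 − X; n_G = 1.5X; n_I = 1.62 (inert).
n_T = Σnᵢ = 2.62 + 0.5X.
y_i = n_i/n_T, p_i = y_i·P. K_p = p_G^3 / (p_D^2).
Substituting and setting equal to 0.0514 atm gives a polynomial in X; the root in (0,1) is X = 0.160.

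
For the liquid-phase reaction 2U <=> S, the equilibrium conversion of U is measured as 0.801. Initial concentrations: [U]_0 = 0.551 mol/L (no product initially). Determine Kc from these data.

Let X = conversion of U.
Concentrations: [U] = 0.551 − 0.551X; [S] = 0.276X.
At X = 0.801: [U] = 0.11, [S] = 0.221.
Kc = [S] / ([U]^2) = 18.4 L/mol.

Kc = 18.4 L/mol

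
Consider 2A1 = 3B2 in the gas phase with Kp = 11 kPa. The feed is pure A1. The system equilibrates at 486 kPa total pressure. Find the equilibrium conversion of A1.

X = 0.171

Take 1 mol A1 as basis and let X be its fractional conversion, so ξ = 0.5X.
At extent ξ: n_A1 = 1 − X; n_B2 = 1.5X.
Total moles n_T = 1 + 0.5X.
With p_i = (n_i/n_T)P, Kp = p_B2^3 / (p_A1^2).
Setting this equal to 11 kPa and taking the physical root (0 < X < 1) gives X = 0.171.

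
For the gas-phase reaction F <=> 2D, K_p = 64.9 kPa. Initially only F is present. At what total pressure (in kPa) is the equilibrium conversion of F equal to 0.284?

P = 185 kPa

Let X = conversion of F (basis 1 mol F); extent of reaction ξ = X.
At extent ξ: n_F = 1 − X; n_D = 2X.
Total moles n_T = 1 + X.
K_p = p_D^2 / (p_F) with p_i = (n_i/n_T)·P.
At X = 0.284: the mole-fraction product g(X) = Π y_i^ν_i = 0.3509. Since K_p = g(X)·P^{1}, P = (K_p/g)^(1/1) = (64.9/0.3509)^(1/1) = 185 kPa.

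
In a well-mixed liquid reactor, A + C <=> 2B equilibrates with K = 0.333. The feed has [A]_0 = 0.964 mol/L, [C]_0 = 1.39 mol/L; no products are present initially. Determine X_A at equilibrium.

X = 0.268

Let X = conversion of A; extent ξ = 0.964·X mol/L.
Concentrations: [A] = 0.964 − 0.964X; [C] = 1.39 − 0.964X; [B] = 1.93X.
K = [B]^2 / ([A] [C]).
This equals 0.333 at X = 0.268 (the root in 0 < X < 1).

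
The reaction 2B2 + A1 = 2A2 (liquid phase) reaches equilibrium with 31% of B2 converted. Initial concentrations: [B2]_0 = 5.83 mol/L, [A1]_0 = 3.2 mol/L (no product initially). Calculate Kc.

Let X = conversion of B2.
Concentrations: [B2] = 5.83 − 5.83X; [A1] = 3.2 − 2.92X; [A2] = 5.83X.
At X = 0.31: [B2] = 4.02, [A1] = 2.3, [A2] = 1.81.
Kc = [A2]^2 / ([B2]^2 [A1]) = 0.0879 L/mol.

Kc = 0.0879 L/mol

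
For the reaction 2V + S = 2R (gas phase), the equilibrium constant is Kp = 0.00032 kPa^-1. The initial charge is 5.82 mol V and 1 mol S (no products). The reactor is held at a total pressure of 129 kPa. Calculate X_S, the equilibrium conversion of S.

Take 1 mol S as basis and let X be its fractional conversion, so ξ = X.
Species balance: n_V = 5.82 − 2X; n_S = 1 − X; n_R = 2X.
n_T = Σnᵢ = 6.82 − X.
Mole fractions y_i = n_i/n_T; Kp = p_R^2 / (p_V^2 p_S) with p_i = y_i·P.
Substituting and setting equal to 0.00032 kPa^-1 gives a polynomial in X; the root in (0,1) is X = 0.193.

X = 0.193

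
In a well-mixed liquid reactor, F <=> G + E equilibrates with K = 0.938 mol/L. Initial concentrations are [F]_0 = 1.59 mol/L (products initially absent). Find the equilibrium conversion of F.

Let X = conversion of F; extent ξ = 1.59·X mol/L.
Concentrations: [F] = 1.59 − 1.59X; [G] = 1.59X; [E] = 1.59X.
K = [G] [E] / ([F]).
Equating to 0.938 mol/L: the physical root is X = 0.528.

X = 0.528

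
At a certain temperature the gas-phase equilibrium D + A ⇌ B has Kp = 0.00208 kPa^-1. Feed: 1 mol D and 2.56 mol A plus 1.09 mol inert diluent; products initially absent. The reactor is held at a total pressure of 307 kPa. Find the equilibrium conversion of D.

Take 1 mol D as basis and let X be its fractional conversion, so ξ = X.
Species balance: n_D = 1 − X; n_A = 2.56 − X; n_B = X; n_I = 1.09 (inert).
n_T = Σnᵢ = 4.65 − X.
With p_i = (n_i/n_T)P, Kp = p_B / (p_D p_A).
This yields a degree-2 equation in X; solving on (0,1), X = 0.251.

X = 0.251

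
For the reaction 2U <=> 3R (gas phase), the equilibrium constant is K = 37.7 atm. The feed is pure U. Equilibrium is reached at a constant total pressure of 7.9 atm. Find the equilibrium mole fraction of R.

Basis: 1 mol U initially; let X = conversion of U. Extent ξ = 0.5X.
Moles: n_U = 1 − X; n_R = 1.5X.
Total moles n_T = 1 + 0.5X.
Mole fractions y_i = n_i/n_T; K = p_R^3 / (p_U^2) with p_i = y_i·P.
Equating to 37.7 atm and solving on 0 < X < 1: X = 0.632.
Then n_R = 0.948, n_T = 1.32, so y_R = 0.720.

y_R = 0.720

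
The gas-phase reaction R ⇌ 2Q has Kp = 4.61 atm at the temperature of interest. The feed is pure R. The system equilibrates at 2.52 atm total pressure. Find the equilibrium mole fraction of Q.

y_Q = 0.718

Let X = conversion of R (basis 1 mol R); extent of reaction ξ = X.
Moles: n_R = 1 − X; n_Q = 2X.
Summing: n_T = 1 + X.
Mole fractions y_i = n_i/n_T; Kp = p_Q^2 / (p_R) with p_i = y_i·P.
Substituting and setting equal to 4.61 atm gives a polynomial in X; the root in (0,1) is X = 0.560.
Then n_Q = 1.12, n_T = 1.56, so y_Q = 0.718.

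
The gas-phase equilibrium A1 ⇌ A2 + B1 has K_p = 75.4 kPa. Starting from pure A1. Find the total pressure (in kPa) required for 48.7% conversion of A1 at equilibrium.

P = 243 kPa

Basis: 1 mol A1 initially; let X = conversion of A1. Extent ξ = X.
Mole table: n_A1 = 1 − X; n_A2 = X; n_B1 = X.
n_T = Σnᵢ = 1 + X.
K_p = p_A2 p_B1 / (p_A1) with p_i = (n_i/n_T)·P.
At X = 0.487: the mole-fraction product g(X) = Π y_i^ν_i = 0.3109. Since K_p = g(X)·P^{1}, P = (K_p/g)^(1/1) = (75.4/0.3109)^(1/1) = 243 kPa.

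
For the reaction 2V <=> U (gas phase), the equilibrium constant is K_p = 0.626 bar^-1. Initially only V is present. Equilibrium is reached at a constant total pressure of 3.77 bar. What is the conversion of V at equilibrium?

Take 1 mol V as basis and let X be its fractional conversion, so ξ = 0.5X.
Mole table: n_V = 1 − X; n_U = 0.5X.
Total moles n_T = 1 − 0.5X.
y_i = n_i/n_T, p_i = y_i·P. K_p = p_U / (p_V^2).
Equating to 0.626 bar^-1 and solving on 0 < X < 1: X = 0.691.

X = 0.691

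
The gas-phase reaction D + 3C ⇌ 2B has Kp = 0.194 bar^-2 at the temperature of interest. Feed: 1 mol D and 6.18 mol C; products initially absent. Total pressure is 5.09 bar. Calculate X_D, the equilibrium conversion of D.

X = 0.756

Basis: 1 mol D initially; let X = conversion of D. Extent ξ = X.
Species balance: n_D = 1 − X; n_C = 6.18 − 3X; n_B = 2X.
Total moles n_T = 7.18 − 2X.
y_i = n_i/n_T, p_i = y_i·P. Kp = p_B^2 / (p_D p_C^3).
Setting this equal to 0.194 bar^-2 and taking the physical root (0 < X < 1) gives X = 0.756.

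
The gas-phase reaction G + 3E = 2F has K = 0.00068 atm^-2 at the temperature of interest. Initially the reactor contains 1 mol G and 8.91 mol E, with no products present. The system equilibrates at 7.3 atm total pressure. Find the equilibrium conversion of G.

X = 0.212

Take 1 mol G as basis and let X be its fractional conversion, so ξ = X.
Species balance: n_G = 1 − X; n_E = 8.91 − 3X; n_F = 2X.
Total moles n_T = 9.91 − 2X.
y_i = n_i/n_T, p_i = y_i·P. K = p_F^2 / (p_G p_E^3).
Equating to 0.00068 atm^-2 and solving on 0 < X < 1: X = 0.212.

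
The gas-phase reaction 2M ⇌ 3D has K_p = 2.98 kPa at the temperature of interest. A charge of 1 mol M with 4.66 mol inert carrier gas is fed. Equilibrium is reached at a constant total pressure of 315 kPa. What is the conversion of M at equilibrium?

X = 0.215

Let X = conversion of M (basis 1 mol M); extent of reaction ξ = 0.5X.
Species balance: n_M = 1 − X; n_D = 1.5X; n_I = 4.66 (inert).
Total moles n_T = 5.66 + 0.5X.
Mole fractions y_i = n_i/n_T; K_p = p_D^3 / (p_M^2) with p_i = y_i·P.
Substituting and setting equal to 2.98 kPa gives a polynomial in X; the root in (0,1) is X = 0.215.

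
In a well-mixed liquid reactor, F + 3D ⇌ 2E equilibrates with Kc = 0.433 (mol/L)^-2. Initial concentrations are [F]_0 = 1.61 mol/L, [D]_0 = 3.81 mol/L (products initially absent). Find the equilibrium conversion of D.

X = 0.552

Let X = conversion of D; extent ξ = 3.81X/3 mol/L.
Concentrations: [F] = 1.61 − 1.27X; [D] = 3.81 − 3.81X; [E] = 2.54X.
Kc = [E]^2 / ([F] [D]^3).
Equating to 0.433 (mol/L)^-2: the physical root is X = 0.552.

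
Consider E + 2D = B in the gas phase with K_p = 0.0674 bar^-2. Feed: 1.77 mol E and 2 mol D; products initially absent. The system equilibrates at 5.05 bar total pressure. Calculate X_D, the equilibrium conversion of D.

Basis: 2 mol D initially; let X = conversion of D. Extent ξ = X.
Species balance: n_E = 1.77 − X; n_D = 2 − 2X; n_B = X.
n_T = Σnᵢ = 3.77 − 2X.
With p_i = (n_i/n_T)P, K_p = p_B / (p_E p_D^2).
Equating to 0.0674 bar^-2 and solving on 0 < X < 1: X = 0.392.

X = 0.392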